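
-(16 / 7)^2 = -256 / 49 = -5.22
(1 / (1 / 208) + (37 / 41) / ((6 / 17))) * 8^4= 106080256 / 123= 862441.11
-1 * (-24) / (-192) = -1 / 8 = -0.12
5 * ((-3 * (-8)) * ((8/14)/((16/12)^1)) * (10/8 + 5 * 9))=16650/7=2378.57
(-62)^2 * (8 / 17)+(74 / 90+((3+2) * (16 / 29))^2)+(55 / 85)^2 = 19881564538 / 10937205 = 1817.79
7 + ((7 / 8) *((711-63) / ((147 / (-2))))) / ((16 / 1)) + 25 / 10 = 9.02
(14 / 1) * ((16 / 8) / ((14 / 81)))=162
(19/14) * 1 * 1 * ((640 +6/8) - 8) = 48089/56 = 858.73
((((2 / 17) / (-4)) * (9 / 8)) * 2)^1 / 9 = -1 / 136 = -0.01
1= 1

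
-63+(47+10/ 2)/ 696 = -10949/ 174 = -62.93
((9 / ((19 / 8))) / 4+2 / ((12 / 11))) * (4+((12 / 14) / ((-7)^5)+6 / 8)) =13.21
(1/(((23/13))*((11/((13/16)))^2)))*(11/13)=0.00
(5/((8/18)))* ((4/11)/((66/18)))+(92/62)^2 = 385771/116281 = 3.32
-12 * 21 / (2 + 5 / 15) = -108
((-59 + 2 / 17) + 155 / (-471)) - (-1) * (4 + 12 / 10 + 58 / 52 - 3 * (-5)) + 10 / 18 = -116604299 / 3122730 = -37.34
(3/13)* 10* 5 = 150/13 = 11.54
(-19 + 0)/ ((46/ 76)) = -722/ 23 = -31.39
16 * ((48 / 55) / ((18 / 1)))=128 / 165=0.78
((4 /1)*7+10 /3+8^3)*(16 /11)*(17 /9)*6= 886720 /99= 8956.77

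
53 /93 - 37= -3388 /93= -36.43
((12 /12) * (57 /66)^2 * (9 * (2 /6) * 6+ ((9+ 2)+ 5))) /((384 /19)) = 116603 /92928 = 1.25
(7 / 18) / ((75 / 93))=217 / 450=0.48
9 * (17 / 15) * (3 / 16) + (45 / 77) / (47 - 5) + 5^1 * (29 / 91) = 1973071 / 560560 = 3.52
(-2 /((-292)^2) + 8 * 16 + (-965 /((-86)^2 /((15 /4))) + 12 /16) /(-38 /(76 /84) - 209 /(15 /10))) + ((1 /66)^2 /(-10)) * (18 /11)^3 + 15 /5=9046926494843257851 /69061330960145920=131.00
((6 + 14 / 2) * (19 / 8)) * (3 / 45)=247 / 120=2.06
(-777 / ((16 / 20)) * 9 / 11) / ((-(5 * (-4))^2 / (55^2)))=384615 / 64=6009.61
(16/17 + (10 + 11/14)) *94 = 131177/119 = 1102.33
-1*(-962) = 962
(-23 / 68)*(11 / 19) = -253 / 1292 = -0.20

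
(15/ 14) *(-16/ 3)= -40/ 7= -5.71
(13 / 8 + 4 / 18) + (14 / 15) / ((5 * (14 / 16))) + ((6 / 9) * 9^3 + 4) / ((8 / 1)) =113959 / 1800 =63.31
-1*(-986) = 986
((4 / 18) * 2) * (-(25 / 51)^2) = -2500 / 23409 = -0.11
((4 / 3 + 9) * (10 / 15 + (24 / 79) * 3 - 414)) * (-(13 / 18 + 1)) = 46965992 / 6399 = 7339.58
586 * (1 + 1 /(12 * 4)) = 14357 /24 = 598.21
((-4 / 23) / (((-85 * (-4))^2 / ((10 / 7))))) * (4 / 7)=-2 / 1628515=-0.00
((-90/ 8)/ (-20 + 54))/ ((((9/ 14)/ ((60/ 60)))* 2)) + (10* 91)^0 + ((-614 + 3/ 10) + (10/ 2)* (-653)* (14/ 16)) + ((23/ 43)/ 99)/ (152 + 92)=-76588030264/ 22072545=-3469.83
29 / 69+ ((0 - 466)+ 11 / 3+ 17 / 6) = -63353 / 138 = -459.08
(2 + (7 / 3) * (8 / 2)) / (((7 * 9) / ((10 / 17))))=20 / 189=0.11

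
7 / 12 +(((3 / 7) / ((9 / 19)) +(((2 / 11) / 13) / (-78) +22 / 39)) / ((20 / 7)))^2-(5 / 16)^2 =49758980437 / 66352915200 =0.75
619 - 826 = -207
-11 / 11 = -1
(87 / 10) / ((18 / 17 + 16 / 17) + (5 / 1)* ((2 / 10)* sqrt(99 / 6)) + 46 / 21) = 14616 / 425 - 38367* sqrt(66) / 9350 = 1.05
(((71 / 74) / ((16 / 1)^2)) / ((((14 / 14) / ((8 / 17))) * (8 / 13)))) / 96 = 923 / 30916608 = 0.00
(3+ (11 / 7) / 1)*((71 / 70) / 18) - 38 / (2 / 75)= -3141557 / 2205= -1424.74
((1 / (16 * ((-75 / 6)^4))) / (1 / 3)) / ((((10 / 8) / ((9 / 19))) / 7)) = 756 / 37109375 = 0.00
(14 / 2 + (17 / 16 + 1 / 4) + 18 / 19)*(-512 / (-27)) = 90080 / 513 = 175.59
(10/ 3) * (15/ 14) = 25/ 7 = 3.57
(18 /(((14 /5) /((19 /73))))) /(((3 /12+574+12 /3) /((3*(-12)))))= -13680 /131327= -0.10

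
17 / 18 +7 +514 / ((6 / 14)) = 21731 / 18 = 1207.28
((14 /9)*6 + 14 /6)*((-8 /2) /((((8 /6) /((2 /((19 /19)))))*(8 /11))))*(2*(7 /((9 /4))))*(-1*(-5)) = -26950 /9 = -2994.44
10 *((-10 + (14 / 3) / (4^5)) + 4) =-46045 / 768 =-59.95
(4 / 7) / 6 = 2 / 21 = 0.10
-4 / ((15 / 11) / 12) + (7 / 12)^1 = -2077 / 60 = -34.62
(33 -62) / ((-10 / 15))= 43.50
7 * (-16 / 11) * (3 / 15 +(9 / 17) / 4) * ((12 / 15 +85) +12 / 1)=-1547196 / 4675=-330.95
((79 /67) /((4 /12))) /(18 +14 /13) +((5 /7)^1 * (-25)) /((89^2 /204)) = -252875793 /921307352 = -0.27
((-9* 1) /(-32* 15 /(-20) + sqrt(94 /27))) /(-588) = 243 /378721-9* sqrt(282) /3029768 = 0.00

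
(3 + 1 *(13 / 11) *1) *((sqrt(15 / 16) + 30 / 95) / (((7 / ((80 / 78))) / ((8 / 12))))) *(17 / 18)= 62560 / 513513 + 7820 *sqrt(15) / 81081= 0.50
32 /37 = 0.86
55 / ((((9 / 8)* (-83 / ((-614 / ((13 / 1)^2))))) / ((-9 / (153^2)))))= -270160 / 328358043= -0.00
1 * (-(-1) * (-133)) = -133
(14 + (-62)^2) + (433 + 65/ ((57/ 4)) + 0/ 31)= 244847/ 57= 4295.56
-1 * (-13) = 13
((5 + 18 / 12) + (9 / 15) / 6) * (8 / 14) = 132 / 35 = 3.77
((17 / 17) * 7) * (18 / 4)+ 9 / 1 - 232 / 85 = 6421 / 170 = 37.77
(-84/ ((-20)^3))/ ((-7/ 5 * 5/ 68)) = -51/ 500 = -0.10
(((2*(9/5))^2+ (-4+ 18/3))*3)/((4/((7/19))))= 4.13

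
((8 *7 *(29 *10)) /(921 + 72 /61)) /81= 990640 /4556493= 0.22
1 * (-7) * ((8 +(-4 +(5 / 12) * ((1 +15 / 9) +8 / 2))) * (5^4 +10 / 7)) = -29720.56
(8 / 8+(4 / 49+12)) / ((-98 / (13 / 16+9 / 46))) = -33973 / 252448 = -0.13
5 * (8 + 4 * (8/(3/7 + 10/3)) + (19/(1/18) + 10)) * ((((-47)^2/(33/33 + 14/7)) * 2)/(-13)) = -214361360/1027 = -208725.76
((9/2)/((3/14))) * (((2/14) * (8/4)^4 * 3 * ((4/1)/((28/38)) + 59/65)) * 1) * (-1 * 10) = -9124.22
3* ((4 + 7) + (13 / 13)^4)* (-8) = -288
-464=-464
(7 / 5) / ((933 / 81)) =189 / 1555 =0.12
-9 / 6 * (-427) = 1281 / 2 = 640.50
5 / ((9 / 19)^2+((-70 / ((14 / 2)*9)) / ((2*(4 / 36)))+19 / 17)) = -30685 / 22449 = -1.37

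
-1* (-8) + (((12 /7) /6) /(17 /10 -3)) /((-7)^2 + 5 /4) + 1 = 164539 /18291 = 9.00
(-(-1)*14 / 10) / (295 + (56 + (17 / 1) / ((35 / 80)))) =49 / 13645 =0.00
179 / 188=0.95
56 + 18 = 74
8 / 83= 0.10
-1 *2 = -2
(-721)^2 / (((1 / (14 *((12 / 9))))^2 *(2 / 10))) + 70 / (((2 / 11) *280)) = 65208855139 / 72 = 905678543.60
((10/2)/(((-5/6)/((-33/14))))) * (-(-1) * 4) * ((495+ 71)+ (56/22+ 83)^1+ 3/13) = 36871.91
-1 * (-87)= 87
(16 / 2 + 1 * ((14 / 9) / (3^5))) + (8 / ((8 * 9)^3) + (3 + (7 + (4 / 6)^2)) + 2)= 2862467 / 139968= 20.45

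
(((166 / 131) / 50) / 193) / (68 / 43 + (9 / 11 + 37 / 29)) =1138511 / 31866693200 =0.00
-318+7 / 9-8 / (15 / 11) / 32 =-57133 / 180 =-317.41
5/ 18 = 0.28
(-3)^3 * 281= -7587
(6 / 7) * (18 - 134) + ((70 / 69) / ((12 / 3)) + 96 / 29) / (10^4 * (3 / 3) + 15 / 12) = -7959229114 / 80050005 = -99.43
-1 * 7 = -7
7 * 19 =133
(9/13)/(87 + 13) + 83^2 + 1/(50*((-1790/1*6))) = 6889.01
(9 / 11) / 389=9 / 4279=0.00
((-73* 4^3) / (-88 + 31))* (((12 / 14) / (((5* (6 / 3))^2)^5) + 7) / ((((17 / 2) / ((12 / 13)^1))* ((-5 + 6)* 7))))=17885000000219 / 2009287109375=8.90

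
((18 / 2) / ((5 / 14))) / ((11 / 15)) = 378 / 11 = 34.36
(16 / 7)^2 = 256 / 49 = 5.22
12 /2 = 6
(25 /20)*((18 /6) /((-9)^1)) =-5 /12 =-0.42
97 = 97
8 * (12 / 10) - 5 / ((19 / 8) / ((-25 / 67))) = 66104 / 6365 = 10.39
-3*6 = -18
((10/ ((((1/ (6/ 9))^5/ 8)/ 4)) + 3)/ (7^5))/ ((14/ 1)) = 0.00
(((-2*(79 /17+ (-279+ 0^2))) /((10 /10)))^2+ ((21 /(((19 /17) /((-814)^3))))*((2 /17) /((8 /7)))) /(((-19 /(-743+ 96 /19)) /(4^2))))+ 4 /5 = -6425355711203309556 /9911255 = -648288810166.15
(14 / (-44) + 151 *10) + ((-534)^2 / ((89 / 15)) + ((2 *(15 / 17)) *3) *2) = 49580.27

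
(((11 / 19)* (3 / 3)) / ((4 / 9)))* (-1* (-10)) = 495 / 38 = 13.03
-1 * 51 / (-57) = 17 / 19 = 0.89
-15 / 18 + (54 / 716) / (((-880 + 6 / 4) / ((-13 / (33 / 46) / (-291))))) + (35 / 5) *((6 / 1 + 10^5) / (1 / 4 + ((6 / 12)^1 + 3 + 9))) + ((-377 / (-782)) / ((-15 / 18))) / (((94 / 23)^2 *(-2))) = 83027613053100516679 / 1512220409598360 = 54904.44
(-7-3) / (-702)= 5 / 351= 0.01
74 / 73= 1.01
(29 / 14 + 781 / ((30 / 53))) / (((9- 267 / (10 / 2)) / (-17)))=2466581 / 4662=529.08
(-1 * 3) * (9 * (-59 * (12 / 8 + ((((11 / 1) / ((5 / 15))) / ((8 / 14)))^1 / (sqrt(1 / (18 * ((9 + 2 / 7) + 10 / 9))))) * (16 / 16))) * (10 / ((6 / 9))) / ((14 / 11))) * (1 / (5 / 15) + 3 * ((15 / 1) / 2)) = 40215285 / 56 + 442368135 * sqrt(9170) / 112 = 378943347.47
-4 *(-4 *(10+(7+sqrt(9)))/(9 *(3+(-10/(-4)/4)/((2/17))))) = 4.28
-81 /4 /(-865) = 81 /3460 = 0.02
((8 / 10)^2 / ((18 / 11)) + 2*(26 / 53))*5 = 16364 / 2385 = 6.86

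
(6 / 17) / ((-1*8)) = -3 / 68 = -0.04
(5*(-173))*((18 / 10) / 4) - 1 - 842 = -4929 / 4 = -1232.25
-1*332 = -332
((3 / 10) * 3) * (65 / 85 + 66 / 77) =1737 / 1190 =1.46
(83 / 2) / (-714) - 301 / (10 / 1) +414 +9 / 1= 2804891 / 7140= 392.84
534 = 534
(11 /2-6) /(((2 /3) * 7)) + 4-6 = -59 /28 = -2.11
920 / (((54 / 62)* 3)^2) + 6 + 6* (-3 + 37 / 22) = 9587539 / 72171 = 132.84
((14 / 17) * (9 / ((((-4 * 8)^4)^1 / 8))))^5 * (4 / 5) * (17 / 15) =330812181 / 631066833625209020628965785600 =0.00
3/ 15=1/ 5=0.20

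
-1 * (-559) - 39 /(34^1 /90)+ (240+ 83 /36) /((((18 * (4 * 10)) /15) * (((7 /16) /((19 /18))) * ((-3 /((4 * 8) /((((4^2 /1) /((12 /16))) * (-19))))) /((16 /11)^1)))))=13192829 /28917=456.23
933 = 933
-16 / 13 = -1.23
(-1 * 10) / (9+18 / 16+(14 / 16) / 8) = -128 / 131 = -0.98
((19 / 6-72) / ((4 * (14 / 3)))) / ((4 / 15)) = -885 / 64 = -13.83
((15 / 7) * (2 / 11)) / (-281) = -30 / 21637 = -0.00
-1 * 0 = 0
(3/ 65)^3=27/ 274625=0.00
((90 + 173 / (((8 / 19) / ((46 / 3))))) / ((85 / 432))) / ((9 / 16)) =4907584 / 85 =57736.28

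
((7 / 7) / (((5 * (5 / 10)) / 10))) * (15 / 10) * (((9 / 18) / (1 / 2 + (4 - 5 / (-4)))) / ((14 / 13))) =78 / 161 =0.48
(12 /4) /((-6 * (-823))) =1 /1646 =0.00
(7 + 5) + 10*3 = 42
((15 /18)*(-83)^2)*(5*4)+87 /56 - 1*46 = 19281733 /168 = 114772.22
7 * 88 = 616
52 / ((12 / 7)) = 91 / 3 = 30.33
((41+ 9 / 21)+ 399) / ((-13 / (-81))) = 249723 / 91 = 2744.21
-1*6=-6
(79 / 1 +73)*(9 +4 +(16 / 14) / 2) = 14440 / 7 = 2062.86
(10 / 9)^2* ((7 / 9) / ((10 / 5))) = 350 / 729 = 0.48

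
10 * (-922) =-9220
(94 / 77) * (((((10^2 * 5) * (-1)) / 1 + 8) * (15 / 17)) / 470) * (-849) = 1253124 / 1309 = 957.31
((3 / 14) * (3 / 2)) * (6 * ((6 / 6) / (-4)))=-0.48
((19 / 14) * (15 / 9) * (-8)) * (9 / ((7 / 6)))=-6840 / 49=-139.59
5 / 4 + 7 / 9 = 2.03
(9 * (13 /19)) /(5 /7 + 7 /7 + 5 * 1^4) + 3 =3498 /893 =3.92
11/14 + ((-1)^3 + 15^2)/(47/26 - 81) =-58887/28826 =-2.04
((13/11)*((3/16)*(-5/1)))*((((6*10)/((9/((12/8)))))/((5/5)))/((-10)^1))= 195/176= 1.11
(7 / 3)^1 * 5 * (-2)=-70 / 3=-23.33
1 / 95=0.01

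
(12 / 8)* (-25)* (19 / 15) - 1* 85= -265 / 2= -132.50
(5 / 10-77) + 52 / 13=-145 / 2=-72.50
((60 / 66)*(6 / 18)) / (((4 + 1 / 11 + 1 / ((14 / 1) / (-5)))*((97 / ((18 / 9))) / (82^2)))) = 11.25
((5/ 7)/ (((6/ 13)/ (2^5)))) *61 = 63440/ 21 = 3020.95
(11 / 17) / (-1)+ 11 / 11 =6 / 17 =0.35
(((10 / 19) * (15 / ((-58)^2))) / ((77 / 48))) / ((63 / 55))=1000 / 782971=0.00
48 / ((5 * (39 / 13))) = 16 / 5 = 3.20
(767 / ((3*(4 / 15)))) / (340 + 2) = 3835 / 1368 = 2.80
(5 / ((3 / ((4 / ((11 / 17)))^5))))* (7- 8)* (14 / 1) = -101775349760 / 483153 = -210648.28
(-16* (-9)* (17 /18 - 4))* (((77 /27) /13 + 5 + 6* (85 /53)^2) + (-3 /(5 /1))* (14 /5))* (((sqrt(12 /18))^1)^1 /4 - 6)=82304318272 /1643265 - 10288039784* sqrt(6) /14789385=48381.89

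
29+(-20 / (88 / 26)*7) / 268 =85037 / 2948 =28.85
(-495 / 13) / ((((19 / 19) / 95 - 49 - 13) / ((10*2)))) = 313500 / 25519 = 12.28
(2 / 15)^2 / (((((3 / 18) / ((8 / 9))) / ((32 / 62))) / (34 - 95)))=-62464 / 20925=-2.99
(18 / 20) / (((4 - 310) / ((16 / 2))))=-2 / 85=-0.02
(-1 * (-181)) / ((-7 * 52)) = -181 / 364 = -0.50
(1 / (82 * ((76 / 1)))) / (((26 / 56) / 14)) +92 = 931733 / 10127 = 92.00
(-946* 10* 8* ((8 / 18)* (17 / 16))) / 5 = -64328 / 9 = -7147.56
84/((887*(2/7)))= 0.33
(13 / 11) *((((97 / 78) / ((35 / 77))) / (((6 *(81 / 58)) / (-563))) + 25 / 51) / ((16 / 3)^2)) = -295365703 / 38776320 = -7.62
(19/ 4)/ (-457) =-0.01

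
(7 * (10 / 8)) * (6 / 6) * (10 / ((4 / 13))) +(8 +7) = 2395 / 8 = 299.38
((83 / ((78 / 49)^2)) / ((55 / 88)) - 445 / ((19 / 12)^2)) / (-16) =171723037 / 21963240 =7.82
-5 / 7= -0.71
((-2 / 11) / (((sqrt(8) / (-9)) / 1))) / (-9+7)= -9 * sqrt(2) / 44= -0.29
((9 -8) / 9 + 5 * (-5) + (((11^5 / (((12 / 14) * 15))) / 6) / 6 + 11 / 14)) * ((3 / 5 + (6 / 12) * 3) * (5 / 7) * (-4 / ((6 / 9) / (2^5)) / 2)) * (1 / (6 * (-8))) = 7344839 / 7560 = 971.54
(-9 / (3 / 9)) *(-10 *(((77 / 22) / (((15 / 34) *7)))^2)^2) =445.45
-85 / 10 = -17 / 2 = -8.50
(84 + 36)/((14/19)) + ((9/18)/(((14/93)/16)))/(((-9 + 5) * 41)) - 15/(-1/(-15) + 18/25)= 2429298/16933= 143.47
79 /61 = 1.30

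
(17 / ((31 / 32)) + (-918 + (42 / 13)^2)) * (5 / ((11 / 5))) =-116569550 / 57629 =-2022.76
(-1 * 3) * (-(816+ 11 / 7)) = 17169 / 7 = 2452.71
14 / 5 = 2.80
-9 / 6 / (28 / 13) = -39 / 56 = -0.70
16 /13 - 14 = -166 /13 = -12.77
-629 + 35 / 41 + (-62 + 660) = -30.15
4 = 4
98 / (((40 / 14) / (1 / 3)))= 343 / 30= 11.43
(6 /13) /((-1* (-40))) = 3 /260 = 0.01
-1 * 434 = -434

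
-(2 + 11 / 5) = -21 / 5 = -4.20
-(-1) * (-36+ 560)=524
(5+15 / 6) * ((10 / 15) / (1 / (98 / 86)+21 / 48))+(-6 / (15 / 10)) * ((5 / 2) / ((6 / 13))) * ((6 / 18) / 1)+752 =6946073 / 9279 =748.58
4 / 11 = 0.36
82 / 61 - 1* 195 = -11813 / 61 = -193.66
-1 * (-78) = 78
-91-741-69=-901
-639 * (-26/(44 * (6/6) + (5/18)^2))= 376.93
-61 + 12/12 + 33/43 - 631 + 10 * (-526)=-255860/43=-5950.23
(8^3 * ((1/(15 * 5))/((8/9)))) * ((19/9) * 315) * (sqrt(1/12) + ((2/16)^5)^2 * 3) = 1474.32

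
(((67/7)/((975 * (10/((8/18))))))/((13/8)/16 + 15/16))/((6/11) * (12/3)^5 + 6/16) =1509376/2009090435625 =0.00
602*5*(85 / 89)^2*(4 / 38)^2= 86989000 / 2859481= 30.42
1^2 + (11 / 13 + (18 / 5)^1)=354 / 65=5.45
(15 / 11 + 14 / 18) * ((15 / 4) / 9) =0.89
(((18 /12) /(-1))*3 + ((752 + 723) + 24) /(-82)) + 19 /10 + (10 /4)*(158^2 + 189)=62861.62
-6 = -6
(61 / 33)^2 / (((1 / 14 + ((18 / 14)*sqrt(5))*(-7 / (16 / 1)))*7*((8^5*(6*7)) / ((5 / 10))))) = -3721*sqrt(5) / 58822680576 - 3721 / 463228609536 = -0.00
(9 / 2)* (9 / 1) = 81 / 2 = 40.50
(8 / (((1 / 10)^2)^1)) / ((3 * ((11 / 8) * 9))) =6400 / 297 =21.55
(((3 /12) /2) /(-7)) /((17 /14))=-1 /68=-0.01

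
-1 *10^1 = -10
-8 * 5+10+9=-21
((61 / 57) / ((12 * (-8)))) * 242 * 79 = -583099 / 2736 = -213.12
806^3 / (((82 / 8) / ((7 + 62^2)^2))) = 31060765440839264 / 41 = 757579644898518.63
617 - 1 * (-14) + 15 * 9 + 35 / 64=49059 / 64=766.55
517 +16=533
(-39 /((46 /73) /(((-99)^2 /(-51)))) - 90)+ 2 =9232333 /782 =11806.05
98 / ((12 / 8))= 196 / 3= 65.33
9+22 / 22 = 10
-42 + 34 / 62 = -1285 / 31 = -41.45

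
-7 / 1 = -7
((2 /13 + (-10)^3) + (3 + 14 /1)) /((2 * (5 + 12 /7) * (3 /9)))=-268317 /1222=-219.57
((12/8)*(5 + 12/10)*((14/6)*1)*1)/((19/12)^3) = 187488/34295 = 5.47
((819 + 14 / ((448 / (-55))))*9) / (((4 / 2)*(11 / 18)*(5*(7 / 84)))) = 6355179 / 440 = 14443.59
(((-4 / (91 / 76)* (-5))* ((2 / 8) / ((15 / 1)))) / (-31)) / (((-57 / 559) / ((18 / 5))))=344 / 1085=0.32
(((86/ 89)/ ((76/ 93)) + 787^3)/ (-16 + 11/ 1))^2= 108706520282726038150921/ 11437924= 9504042891238483.33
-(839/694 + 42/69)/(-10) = 29013/159620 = 0.18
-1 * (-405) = 405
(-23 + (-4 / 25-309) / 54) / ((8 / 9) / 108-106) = 349011 / 1287800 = 0.27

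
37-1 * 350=-313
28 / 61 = 0.46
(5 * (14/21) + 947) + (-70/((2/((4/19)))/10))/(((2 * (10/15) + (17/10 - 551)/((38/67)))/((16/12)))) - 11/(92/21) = 288462906227/304310148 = 947.92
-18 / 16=-9 / 8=-1.12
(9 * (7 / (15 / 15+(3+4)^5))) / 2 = 0.00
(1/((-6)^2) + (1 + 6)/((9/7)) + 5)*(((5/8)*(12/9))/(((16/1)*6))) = 1885/20736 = 0.09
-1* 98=-98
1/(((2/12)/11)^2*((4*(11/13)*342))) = 143/38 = 3.76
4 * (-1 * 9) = -36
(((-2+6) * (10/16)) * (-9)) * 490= -11025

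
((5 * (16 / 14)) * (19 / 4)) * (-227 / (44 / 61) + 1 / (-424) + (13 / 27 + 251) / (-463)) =-8556.79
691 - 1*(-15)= 706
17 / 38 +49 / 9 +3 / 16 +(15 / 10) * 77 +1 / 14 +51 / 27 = 788677 / 6384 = 123.54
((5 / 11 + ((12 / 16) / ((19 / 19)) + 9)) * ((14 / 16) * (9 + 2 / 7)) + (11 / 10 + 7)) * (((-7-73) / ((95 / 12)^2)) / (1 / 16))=-184528512 / 99275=-1858.76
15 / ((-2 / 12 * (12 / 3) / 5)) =-112.50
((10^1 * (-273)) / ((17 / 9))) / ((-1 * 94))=12285 / 799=15.38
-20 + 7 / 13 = -253 / 13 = -19.46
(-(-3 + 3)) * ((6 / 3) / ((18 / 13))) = 0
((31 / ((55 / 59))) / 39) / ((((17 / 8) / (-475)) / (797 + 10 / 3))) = -3337486040 / 21879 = -152542.90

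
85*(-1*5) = -425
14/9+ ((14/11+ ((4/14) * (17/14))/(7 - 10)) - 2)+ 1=8308/4851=1.71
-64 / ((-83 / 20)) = 1280 / 83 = 15.42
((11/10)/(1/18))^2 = 9801/25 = 392.04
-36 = -36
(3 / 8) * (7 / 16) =21 / 128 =0.16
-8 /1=-8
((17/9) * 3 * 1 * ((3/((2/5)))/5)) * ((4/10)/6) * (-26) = -221/15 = -14.73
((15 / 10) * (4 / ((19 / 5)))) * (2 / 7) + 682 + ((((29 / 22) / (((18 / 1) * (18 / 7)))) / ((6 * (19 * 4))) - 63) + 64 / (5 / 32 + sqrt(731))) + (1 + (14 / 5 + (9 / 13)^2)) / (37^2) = 65536 * sqrt(731) / 748519 + 12203748572246978995879 / 19701239904820393920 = 621.81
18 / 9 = 2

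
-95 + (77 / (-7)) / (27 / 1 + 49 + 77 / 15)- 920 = -1235420 / 1217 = -1015.14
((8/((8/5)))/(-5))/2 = -1/2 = -0.50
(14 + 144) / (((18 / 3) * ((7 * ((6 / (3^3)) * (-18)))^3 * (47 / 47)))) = -79 / 65856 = -0.00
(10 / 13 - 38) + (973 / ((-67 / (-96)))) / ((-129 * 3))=-40.83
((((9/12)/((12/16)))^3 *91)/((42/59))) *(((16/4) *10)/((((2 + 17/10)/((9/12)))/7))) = 268450/37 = 7255.41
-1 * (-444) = 444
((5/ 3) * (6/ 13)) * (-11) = -110/ 13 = -8.46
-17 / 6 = -2.83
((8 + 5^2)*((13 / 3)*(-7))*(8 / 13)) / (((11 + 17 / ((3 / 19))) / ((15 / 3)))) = -2310 / 89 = -25.96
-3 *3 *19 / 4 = -171 / 4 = -42.75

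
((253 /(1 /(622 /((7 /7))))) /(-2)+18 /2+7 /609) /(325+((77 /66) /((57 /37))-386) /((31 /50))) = 12094473579 /45559000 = 265.47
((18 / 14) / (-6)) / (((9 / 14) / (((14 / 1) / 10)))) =-7 / 15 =-0.47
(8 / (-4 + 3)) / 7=-8 / 7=-1.14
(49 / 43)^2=2401 / 1849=1.30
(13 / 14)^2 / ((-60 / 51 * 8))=-0.09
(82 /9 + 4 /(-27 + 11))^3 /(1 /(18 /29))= 1119371 /2592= 431.86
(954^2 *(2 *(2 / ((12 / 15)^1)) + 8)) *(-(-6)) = 70989048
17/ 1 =17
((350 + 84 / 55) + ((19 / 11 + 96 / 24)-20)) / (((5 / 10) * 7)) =37098 / 385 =96.36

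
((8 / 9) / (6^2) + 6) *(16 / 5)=7808 / 405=19.28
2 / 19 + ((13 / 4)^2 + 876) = 269547 / 304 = 886.67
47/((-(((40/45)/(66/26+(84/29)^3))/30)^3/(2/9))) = -7918513293237223093344730125/1019910390687494176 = -7763930405.59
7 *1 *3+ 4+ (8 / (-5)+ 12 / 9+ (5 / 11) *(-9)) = 3406 / 165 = 20.64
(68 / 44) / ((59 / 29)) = 493 / 649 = 0.76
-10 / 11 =-0.91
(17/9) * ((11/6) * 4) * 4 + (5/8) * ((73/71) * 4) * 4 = 125926/1917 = 65.69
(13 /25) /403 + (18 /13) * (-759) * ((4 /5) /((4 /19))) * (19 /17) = -764456989 /171275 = -4463.33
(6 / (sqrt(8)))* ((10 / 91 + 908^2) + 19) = 225083889* sqrt(2) / 182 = 1748992.79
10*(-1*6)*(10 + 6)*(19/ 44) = -4560/ 11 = -414.55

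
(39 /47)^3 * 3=177957 /103823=1.71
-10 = -10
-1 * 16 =-16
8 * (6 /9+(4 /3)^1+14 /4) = 44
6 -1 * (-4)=10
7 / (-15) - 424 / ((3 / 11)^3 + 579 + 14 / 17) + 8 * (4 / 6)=4.14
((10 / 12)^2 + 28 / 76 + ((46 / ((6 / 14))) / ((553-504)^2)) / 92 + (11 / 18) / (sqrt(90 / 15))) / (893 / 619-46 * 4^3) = -154425025 / 427332385116-6809 * sqrt(6) / 196715844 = -0.00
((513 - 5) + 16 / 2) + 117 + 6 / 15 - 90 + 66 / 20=5467 / 10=546.70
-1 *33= -33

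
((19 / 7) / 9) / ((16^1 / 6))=0.11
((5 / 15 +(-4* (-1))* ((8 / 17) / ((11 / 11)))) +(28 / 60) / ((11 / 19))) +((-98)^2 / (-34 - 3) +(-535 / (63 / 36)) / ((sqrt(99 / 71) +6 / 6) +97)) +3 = -213663885673 / 832459485 +1284* sqrt(781) / 954499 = -256.63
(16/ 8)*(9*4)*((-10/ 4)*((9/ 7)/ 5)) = -324/ 7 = -46.29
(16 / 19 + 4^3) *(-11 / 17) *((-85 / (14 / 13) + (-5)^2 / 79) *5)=420813800 / 25517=16491.51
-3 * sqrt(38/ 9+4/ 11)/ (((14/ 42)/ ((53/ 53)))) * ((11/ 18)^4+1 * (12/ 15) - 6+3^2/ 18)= 2393731 * sqrt(4994)/ 1924560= 87.90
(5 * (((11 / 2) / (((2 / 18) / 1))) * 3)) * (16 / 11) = 1080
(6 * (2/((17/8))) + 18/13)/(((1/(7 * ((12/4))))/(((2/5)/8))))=16317/2210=7.38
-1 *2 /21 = -2 /21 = -0.10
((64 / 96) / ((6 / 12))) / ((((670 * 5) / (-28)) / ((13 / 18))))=-364 / 45225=-0.01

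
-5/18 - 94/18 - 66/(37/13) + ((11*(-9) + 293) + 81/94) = 288974/1739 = 166.17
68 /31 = 2.19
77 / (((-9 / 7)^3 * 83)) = -26411 / 60507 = -0.44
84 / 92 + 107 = 2482 / 23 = 107.91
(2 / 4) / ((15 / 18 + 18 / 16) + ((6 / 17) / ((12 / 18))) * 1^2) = 204 / 1015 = 0.20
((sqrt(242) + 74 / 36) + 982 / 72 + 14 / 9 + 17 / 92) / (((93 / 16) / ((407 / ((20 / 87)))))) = 519332 * sqrt(2) / 155 + 18932012 / 3565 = 10048.89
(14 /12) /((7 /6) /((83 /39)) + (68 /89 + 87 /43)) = 2223487 /6356937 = 0.35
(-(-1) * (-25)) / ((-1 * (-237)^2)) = 25 / 56169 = 0.00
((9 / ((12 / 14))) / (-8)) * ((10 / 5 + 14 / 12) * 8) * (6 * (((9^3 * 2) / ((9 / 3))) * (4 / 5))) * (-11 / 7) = 609444 / 5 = 121888.80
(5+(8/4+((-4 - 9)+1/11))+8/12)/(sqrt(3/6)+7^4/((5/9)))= -12461190/10272875107+4325 * sqrt(2)/30818625321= -0.00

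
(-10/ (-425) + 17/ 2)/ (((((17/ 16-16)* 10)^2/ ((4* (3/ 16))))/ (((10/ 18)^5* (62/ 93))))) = 64400/ 6371104977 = 0.00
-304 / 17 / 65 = -304 / 1105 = -0.28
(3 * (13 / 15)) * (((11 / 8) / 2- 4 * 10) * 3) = -306.64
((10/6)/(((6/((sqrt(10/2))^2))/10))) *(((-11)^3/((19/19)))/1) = -166375/9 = -18486.11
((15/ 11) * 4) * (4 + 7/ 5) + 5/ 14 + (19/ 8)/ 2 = 31.00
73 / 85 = 0.86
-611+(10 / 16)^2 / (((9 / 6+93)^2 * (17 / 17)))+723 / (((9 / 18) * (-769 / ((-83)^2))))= -5961893748983 / 439511184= -13564.83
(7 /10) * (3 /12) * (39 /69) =91 /920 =0.10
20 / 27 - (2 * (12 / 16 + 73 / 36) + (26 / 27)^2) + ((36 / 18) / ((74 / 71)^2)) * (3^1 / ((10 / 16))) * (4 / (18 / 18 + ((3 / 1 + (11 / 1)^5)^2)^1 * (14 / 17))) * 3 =-10405039733687427698 / 1812057805163954205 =-5.74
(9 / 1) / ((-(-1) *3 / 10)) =30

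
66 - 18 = 48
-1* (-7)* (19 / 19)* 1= 7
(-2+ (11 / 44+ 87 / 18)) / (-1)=-37 / 12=-3.08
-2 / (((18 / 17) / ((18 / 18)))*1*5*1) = -0.38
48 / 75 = 16 / 25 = 0.64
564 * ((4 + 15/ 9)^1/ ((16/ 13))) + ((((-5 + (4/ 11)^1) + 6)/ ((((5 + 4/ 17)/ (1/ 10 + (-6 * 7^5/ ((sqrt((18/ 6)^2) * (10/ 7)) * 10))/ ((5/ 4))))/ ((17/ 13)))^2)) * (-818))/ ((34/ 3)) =-1001039168896861187/ 46016059375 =-21754126.33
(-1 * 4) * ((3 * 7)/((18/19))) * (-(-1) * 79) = -21014/3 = -7004.67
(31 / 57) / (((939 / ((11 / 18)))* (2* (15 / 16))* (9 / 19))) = 1364 / 3422655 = 0.00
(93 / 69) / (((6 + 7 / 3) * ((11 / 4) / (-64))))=-23808 / 6325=-3.76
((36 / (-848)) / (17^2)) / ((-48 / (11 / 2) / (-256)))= -66 / 15317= -0.00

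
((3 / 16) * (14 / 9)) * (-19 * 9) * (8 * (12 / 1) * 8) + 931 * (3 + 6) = -29925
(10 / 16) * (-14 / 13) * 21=-14.13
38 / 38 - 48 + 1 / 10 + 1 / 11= -5149 / 110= -46.81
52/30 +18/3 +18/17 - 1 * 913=-230573/255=-904.21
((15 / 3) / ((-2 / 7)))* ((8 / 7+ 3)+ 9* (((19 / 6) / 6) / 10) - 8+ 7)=-1013 / 16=-63.31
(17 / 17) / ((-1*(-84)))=1 / 84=0.01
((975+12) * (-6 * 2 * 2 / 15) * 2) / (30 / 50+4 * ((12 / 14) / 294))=-5416656 / 1049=-5163.64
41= 41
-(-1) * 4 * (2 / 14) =4 / 7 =0.57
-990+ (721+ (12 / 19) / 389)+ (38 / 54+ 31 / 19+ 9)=-51418474 / 199557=-257.66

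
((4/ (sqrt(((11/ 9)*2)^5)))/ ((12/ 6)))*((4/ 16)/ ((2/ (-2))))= -243*sqrt(22)/ 21296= -0.05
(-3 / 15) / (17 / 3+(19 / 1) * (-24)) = 3 / 6755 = 0.00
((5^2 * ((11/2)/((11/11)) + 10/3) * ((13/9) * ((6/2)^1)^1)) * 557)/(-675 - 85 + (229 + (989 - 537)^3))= 0.01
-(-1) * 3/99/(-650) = -1/21450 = -0.00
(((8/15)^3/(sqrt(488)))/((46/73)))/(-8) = -584 * sqrt(122)/4735125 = -0.00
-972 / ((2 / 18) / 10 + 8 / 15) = -1785.31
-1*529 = -529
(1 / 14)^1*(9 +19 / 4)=55 / 56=0.98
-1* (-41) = 41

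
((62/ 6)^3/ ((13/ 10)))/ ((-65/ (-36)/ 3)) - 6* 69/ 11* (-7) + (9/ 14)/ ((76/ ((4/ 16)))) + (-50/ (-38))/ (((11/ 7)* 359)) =1673.68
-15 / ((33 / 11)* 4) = -5 / 4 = -1.25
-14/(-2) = 7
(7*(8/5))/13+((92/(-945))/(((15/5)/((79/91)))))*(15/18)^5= 426403091/501522840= 0.85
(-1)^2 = 1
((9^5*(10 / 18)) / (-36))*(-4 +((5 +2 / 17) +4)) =-317115 / 68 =-4663.46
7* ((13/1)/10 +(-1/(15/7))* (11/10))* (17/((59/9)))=357/25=14.28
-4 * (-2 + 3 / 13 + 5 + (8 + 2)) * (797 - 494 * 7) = 1830768 / 13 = 140828.31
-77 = -77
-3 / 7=-0.43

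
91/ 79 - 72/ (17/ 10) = -55333/ 1343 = -41.20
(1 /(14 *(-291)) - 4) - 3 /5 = -93707 /20370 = -4.60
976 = 976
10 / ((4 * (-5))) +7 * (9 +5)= 195 / 2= 97.50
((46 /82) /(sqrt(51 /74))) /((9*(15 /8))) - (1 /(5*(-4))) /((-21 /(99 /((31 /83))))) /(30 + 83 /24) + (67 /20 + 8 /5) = 184*sqrt(3774) /282285 + 1562283 /316820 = 4.97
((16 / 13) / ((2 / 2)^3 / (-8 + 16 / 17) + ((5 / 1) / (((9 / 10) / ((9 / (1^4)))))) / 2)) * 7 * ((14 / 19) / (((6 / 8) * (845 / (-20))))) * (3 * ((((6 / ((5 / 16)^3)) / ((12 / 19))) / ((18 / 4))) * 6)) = -1644167168 / 163841275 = -10.04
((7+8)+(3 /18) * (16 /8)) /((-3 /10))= -460 /9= -51.11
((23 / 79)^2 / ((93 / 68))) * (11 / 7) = 395692 / 4062891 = 0.10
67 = 67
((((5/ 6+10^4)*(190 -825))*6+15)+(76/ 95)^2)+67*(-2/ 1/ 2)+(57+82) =-38103087.36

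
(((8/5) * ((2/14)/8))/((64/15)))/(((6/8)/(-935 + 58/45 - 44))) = -43997/5040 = -8.73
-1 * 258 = -258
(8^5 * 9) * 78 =23003136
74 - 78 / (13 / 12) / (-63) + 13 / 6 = 3247 / 42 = 77.31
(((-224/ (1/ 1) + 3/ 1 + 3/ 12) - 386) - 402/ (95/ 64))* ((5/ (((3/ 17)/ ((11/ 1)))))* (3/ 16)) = -62360199/ 1216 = -51283.06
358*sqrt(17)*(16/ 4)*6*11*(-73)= -6899376*sqrt(17)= -28446856.00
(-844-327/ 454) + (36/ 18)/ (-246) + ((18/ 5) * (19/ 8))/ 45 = -2358035651/ 2792100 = -844.54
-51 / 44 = -1.16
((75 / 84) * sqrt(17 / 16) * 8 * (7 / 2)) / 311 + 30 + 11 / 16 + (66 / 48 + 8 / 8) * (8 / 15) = 25 * sqrt(17) / 1244 + 7669 / 240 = 32.04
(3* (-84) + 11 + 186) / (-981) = 55 / 981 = 0.06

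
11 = 11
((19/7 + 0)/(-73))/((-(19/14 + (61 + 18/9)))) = 38/65773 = 0.00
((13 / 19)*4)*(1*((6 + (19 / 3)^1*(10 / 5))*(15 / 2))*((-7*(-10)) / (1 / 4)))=2038400 / 19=107284.21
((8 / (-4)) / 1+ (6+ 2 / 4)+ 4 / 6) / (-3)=-31 / 18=-1.72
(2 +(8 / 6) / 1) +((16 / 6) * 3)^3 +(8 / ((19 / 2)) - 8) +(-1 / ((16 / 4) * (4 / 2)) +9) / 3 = 233077 / 456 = 511.13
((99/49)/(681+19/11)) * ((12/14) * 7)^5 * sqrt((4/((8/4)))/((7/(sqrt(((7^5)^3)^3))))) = 24408351907632 * sqrt(2) * 7^(3/4)/3755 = 39560980116.21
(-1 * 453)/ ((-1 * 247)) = 453/ 247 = 1.83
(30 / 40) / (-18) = -1 / 24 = -0.04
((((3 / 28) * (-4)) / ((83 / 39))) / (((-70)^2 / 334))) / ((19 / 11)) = -214929 / 27045550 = -0.01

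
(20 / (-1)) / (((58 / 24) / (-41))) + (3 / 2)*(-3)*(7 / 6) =38751 / 116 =334.06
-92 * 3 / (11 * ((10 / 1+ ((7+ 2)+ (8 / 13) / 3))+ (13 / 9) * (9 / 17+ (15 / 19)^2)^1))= -66058668 / 54946265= -1.20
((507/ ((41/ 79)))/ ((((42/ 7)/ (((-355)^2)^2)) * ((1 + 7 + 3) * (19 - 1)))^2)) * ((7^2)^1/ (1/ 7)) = 1155140312778171563700390625/ 19288368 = 59887923787962338944.40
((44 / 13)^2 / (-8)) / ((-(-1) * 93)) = -0.02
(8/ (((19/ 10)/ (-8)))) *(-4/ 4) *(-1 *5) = -3200/ 19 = -168.42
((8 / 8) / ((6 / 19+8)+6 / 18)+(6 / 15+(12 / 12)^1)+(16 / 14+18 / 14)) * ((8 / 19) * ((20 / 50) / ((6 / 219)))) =39745288 / 1639225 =24.25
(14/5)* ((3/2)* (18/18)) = 21/5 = 4.20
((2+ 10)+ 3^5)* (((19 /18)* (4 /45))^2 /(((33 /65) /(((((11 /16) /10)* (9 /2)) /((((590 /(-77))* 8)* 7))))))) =-877591 /275270400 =-0.00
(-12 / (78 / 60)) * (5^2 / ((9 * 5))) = -5.13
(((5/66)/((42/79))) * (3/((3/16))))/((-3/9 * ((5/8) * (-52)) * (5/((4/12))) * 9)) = 632/405405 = 0.00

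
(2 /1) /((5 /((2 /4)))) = 1 /5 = 0.20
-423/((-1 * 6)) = 141/2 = 70.50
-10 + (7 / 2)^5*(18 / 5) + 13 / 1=151503 / 80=1893.79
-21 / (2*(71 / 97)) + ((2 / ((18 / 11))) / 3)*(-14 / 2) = -65933 / 3834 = -17.20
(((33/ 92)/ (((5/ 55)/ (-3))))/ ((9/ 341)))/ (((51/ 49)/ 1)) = -430.90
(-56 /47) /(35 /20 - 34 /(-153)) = -2016 /3337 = -0.60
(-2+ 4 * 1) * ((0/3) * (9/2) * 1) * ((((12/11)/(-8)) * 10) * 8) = 0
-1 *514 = -514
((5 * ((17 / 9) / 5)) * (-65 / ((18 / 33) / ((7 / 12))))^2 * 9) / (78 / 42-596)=-2980952975 / 21560256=-138.26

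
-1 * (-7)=7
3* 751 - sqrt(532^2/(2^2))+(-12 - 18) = 1957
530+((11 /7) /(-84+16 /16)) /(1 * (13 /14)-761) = 468097612 /883203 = 530.00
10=10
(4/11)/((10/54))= 1.96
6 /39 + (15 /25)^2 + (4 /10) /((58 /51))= 8158 /9425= 0.87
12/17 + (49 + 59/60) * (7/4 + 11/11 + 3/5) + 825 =20260261/20400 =993.15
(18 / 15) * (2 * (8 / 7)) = 2.74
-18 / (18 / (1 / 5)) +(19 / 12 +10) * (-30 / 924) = -5323 / 9240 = -0.58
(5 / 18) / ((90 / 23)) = 23 / 324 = 0.07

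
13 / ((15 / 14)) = 182 / 15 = 12.13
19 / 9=2.11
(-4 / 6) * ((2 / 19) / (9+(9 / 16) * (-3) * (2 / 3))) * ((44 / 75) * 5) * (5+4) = -1408 / 5985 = -0.24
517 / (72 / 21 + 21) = 3619 / 171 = 21.16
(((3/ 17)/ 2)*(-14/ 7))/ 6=-1/ 34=-0.03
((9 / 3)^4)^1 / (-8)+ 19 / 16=-143 / 16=-8.94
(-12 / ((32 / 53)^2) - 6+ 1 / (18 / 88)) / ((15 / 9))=-78403 / 3840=-20.42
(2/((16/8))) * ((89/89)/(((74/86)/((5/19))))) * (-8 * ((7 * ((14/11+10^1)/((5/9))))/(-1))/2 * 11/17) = 1343664/11951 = 112.43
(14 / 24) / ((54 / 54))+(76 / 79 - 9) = -7067 / 948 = -7.45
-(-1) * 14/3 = 14/3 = 4.67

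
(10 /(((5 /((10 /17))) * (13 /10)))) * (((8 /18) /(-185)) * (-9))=160 /8177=0.02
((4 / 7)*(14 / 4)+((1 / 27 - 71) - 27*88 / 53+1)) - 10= -175717 / 1431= -122.79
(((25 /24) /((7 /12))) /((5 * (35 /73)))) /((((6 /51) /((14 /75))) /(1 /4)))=1241 /4200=0.30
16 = 16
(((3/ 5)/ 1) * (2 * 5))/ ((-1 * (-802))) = 3/ 401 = 0.01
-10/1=-10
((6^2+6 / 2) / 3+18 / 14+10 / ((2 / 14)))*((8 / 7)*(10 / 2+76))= 7802.45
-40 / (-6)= 20 / 3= 6.67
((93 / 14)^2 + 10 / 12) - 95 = -29423 / 588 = -50.04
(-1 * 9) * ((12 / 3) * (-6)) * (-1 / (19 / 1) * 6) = -1296 / 19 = -68.21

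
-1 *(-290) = 290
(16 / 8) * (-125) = -250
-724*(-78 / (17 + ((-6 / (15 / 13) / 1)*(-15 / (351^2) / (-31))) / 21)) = 116135176248 / 34960651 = 3321.88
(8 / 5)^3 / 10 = 256 / 625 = 0.41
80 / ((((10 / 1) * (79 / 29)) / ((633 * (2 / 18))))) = 48952 / 237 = 206.55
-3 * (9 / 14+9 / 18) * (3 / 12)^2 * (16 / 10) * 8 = -96 / 35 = -2.74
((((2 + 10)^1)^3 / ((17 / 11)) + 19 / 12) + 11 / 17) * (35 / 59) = 7999285 / 12036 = 664.61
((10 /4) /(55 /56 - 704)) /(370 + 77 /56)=-1120 /116965299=-0.00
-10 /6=-5 /3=-1.67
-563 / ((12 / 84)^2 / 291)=-8027817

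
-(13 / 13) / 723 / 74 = -1 / 53502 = -0.00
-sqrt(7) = -2.65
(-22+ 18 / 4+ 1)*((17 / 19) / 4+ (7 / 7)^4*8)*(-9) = 185625 / 152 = 1221.22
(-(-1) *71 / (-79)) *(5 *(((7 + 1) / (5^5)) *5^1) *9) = -5112 / 9875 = -0.52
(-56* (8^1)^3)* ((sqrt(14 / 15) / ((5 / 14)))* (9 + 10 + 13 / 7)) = -8372224* sqrt(210) / 75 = -1617667.36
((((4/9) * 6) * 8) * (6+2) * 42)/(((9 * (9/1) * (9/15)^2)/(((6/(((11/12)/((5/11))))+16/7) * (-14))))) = -1597030400/88209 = -18105.07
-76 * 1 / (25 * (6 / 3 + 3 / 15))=-1.38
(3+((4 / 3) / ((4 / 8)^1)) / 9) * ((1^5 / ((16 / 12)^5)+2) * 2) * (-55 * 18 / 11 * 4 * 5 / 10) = -1019495 / 384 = -2654.93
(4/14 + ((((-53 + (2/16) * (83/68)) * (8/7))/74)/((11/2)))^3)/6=827444567/17577377664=0.05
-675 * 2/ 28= -675/ 14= -48.21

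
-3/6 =-1/2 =-0.50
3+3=6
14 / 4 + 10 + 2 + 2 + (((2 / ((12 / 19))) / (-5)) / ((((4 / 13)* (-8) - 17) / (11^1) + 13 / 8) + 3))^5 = 61417660934949340789 / 3509688216034068750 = 17.50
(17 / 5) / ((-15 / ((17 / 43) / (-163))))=289 / 525675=0.00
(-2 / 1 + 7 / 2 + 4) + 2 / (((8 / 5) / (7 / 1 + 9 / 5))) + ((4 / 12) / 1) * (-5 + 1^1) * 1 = 91 / 6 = 15.17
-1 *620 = -620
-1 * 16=-16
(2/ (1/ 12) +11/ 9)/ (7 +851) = 227/ 7722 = 0.03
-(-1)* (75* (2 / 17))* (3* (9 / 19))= 4050 / 323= 12.54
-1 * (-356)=356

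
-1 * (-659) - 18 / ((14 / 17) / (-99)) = 2822.86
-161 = -161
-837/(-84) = 279/28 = 9.96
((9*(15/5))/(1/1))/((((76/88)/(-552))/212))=-69512256/19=-3658539.79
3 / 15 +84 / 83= 503 / 415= 1.21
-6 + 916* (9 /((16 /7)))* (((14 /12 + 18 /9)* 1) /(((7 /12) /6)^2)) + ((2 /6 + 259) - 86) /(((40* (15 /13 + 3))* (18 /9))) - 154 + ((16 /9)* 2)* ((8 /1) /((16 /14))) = 2740198207 /2268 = 1208200.27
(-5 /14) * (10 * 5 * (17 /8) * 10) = -10625 /28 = -379.46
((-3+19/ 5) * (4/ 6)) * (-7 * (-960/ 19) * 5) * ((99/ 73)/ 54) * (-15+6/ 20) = -482944/ 1387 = -348.19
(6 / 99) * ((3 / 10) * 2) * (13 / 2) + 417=22948 / 55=417.24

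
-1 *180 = -180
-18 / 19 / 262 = -9 / 2489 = -0.00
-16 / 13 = -1.23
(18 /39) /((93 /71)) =142 /403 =0.35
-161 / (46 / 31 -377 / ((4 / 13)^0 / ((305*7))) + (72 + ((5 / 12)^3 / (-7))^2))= 730249261056 / 3650436753771497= 0.00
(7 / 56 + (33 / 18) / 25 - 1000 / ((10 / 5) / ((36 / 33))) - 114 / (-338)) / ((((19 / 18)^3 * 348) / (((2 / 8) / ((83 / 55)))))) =-49232008899 / 223209967760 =-0.22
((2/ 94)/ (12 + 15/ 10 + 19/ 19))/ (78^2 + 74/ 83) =83/ 344188849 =0.00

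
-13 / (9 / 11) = -143 / 9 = -15.89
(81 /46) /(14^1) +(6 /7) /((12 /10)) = 541 /644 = 0.84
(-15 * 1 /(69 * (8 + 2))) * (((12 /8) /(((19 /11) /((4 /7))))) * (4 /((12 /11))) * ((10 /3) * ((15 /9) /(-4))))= 3025 /55062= 0.05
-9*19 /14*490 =-5985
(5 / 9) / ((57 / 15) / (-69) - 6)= -575 / 6267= -0.09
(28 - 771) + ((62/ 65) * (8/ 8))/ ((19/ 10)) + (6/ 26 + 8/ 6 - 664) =-1041056/ 741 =-1404.93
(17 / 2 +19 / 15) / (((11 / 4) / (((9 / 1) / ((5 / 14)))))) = 89.50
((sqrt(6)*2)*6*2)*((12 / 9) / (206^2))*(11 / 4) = 22*sqrt(6) / 10609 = 0.01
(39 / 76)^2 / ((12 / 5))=2535 / 23104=0.11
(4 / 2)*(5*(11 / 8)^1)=55 / 4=13.75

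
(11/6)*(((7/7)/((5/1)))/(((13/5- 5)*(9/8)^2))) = -88/729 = -0.12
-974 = -974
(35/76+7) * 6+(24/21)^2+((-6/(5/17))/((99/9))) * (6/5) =22450231/512050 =43.84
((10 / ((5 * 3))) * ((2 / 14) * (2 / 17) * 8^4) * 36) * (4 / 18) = 131072 / 357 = 367.15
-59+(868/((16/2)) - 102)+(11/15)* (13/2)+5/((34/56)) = -39.50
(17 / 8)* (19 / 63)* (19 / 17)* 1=361 / 504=0.72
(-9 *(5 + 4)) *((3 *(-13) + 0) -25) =5184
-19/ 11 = -1.73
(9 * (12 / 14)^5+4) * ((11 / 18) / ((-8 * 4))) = -377333 / 2420208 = -0.16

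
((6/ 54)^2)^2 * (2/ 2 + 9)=10/ 6561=0.00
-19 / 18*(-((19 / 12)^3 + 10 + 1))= 491473 / 31104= 15.80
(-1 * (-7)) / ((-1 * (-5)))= 1.40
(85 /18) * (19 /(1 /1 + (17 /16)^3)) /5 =661504 /81081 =8.16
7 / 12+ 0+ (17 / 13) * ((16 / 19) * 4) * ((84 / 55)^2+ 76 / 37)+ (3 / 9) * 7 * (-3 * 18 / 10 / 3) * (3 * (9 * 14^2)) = -7366908977723 / 331745700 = -22206.49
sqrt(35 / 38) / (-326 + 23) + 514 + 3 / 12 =2057 / 4-sqrt(1330) / 11514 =514.25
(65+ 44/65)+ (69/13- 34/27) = 122368/1755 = 69.73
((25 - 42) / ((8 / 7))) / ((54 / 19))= -2261 / 432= -5.23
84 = 84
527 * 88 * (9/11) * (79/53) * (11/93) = 354552/53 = 6689.66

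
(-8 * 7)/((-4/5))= 70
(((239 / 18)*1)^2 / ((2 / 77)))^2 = 19345192432489 / 419904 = 46070512.38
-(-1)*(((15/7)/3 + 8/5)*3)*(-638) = -155034/35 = -4429.54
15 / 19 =0.79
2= 2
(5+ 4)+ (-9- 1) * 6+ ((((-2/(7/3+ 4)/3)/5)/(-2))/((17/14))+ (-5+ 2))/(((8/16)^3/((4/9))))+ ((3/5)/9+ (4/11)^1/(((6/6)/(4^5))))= 49691372/159885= 310.79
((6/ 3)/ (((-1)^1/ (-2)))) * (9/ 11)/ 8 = 9/ 22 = 0.41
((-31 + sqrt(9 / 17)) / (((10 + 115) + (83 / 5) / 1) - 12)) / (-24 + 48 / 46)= 3565 / 342144 - 115* sqrt(17) / 1938816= 0.01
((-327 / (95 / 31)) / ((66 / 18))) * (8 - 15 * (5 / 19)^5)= -600979657887 / 2587523455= -232.26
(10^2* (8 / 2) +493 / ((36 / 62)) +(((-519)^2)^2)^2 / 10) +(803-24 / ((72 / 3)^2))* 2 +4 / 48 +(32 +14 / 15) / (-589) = 734366860512438437888944 / 1395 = 526427856998163754759.10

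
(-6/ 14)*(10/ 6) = -0.71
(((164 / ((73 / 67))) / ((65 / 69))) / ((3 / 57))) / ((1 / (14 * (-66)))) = -2805156.51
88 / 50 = 44 / 25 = 1.76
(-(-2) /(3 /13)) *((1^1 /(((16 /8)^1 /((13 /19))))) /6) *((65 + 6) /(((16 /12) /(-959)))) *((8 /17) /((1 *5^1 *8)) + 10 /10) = -494802763 /19380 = -25531.62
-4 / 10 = -2 / 5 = -0.40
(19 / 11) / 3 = 19 / 33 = 0.58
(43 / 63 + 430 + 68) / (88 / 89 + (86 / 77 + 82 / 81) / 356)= 276815187 / 552176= 501.32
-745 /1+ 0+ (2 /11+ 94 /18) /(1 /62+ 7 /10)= -737.45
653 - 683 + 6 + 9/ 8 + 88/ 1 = 521/ 8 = 65.12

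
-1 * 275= -275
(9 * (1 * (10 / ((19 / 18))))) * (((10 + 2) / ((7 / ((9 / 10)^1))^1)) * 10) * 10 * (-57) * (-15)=78732000 / 7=11247428.57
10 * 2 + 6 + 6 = 32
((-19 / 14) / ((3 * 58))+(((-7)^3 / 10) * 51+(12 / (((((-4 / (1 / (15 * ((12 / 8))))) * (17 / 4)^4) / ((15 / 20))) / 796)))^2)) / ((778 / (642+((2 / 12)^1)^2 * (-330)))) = -1422.86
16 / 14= 8 / 7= 1.14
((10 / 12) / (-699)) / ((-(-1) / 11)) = -55 / 4194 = -0.01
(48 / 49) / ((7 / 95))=13.29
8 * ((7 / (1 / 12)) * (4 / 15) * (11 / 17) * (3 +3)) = 59136 / 85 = 695.72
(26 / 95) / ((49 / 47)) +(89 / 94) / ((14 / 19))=1354251 / 875140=1.55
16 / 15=1.07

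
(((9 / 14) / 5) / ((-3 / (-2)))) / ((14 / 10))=3 / 49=0.06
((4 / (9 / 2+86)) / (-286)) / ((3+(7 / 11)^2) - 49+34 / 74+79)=-1628 / 356740683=-0.00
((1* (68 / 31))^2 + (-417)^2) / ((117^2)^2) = 167111953 / 180080560881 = 0.00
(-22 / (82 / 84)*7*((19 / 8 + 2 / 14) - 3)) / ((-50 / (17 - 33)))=24948 / 1025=24.34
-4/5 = -0.80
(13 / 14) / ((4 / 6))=39 / 28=1.39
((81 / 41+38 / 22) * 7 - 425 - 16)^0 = 1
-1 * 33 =-33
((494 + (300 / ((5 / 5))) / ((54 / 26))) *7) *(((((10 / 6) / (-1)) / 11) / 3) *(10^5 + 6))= -20112206660 / 891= -22572622.51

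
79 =79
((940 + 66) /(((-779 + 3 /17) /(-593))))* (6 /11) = 15212229 /36410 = 417.80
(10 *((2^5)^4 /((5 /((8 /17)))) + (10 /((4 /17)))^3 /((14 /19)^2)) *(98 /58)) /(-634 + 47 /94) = -6403.33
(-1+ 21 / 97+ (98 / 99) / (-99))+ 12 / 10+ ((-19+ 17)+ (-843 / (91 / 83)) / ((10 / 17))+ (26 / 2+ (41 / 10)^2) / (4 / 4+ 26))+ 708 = -5187367722389 / 8651342700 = -599.60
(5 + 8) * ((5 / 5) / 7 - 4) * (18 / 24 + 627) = -881361 / 28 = -31477.18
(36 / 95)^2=0.14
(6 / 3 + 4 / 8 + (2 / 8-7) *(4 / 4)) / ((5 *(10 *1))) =-17 / 200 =-0.08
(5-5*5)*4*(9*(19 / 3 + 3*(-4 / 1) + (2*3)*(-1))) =8400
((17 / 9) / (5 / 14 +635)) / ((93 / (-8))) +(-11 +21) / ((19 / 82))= 43.16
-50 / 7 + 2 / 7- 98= -734 / 7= -104.86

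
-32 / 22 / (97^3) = -16 / 10039403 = -0.00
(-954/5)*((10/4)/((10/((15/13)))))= -55.04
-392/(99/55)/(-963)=1960/8667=0.23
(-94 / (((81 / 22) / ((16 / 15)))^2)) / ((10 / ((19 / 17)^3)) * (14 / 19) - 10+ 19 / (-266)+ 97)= -21249837830144 / 248345533992825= -0.09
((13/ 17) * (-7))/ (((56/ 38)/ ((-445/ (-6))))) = -109915/ 408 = -269.40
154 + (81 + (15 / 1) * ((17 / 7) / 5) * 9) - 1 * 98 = 1418 / 7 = 202.57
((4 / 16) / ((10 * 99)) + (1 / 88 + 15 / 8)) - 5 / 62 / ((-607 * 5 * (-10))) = 140581609 / 74515320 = 1.89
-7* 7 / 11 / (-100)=49 / 1100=0.04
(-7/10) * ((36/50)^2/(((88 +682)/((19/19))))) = -81/171875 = -0.00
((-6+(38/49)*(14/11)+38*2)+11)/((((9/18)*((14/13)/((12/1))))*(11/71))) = 69922788/5929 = 11793.35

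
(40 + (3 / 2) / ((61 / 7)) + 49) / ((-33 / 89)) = -240.49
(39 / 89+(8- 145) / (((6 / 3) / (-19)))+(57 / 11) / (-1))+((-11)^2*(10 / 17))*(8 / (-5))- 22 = 38640853 / 33286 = 1160.87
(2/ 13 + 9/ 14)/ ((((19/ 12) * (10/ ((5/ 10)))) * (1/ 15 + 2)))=1305/ 107198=0.01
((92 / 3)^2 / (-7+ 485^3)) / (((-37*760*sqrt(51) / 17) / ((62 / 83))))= -32798*sqrt(51) / 449326858579785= -0.00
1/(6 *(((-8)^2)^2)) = 1/24576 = 0.00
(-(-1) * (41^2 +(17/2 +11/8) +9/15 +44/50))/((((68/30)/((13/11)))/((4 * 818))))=5398950921/1870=2887139.53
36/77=0.47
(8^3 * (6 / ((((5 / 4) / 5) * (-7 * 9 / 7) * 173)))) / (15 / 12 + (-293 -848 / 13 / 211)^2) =-123274018816 / 1343805761841039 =-0.00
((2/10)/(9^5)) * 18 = 2/32805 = 0.00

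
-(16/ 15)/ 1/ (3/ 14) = -224/ 45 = -4.98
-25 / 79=-0.32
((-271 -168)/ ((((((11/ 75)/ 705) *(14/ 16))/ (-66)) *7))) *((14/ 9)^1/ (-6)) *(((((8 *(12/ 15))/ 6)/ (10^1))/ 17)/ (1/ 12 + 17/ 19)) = -1003589120/ 26537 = -37818.48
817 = 817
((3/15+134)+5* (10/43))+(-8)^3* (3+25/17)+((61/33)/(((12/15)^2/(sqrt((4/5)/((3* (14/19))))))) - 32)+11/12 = -95819263/43860+305* sqrt(3990)/11088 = -2182.92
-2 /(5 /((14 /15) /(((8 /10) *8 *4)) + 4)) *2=-155 /48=-3.23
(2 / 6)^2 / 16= 1 / 144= 0.01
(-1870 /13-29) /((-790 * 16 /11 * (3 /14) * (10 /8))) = 57673 /102700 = 0.56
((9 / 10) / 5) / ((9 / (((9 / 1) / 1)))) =9 / 50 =0.18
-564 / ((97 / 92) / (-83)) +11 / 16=44399.70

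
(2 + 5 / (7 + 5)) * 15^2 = 2175 / 4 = 543.75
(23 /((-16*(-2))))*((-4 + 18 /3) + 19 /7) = 759 /224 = 3.39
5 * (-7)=-35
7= 7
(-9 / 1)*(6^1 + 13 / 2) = -225 / 2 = -112.50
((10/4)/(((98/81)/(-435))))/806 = -176175/157976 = -1.12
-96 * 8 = -768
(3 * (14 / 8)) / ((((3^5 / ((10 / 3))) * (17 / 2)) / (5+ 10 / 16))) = 175 / 3672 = 0.05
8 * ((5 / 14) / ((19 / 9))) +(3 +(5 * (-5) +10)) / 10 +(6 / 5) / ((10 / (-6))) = -0.57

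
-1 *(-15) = 15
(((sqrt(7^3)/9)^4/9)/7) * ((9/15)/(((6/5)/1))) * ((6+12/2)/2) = 16807/19683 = 0.85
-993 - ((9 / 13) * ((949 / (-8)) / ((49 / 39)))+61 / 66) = -12011845 / 12936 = -928.56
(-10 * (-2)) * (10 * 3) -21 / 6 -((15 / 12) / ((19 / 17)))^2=3438159 / 5776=595.25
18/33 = 6/11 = 0.55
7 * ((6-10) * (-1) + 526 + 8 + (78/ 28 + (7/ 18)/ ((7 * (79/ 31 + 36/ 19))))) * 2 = 178323886/ 23553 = 7571.18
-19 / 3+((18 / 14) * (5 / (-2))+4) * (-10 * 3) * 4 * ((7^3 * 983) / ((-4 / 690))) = 16451438831 / 3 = 5483812943.67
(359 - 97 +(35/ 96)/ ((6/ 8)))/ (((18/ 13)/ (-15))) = -1228435/ 432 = -2843.60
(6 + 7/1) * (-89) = -1157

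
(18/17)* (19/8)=171/68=2.51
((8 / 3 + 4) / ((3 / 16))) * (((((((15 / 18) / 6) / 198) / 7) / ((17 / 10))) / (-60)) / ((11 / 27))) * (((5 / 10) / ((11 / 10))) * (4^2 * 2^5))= -256000 / 12829509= -0.02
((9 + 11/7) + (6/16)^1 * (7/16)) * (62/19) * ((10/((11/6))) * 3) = 13418505/23408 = 573.24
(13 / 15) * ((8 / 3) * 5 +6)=754 / 45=16.76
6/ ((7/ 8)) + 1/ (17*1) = 823/ 119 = 6.92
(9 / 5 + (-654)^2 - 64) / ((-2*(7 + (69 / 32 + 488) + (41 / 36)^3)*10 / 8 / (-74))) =14764935612672 / 581606075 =25386.49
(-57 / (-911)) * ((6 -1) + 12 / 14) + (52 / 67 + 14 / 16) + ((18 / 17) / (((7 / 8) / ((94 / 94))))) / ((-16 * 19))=2223102807 / 1104037256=2.01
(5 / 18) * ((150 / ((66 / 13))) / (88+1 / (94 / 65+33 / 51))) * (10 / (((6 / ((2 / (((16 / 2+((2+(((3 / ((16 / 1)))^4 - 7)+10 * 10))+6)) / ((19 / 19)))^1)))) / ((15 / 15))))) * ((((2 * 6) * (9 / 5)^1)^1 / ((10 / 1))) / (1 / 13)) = 256178257920 / 3216204540439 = 0.08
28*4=112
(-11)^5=-161051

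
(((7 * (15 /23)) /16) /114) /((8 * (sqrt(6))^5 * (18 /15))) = 175 * sqrt(6) /144986112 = 0.00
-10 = -10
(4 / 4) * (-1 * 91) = -91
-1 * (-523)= 523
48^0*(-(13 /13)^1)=-1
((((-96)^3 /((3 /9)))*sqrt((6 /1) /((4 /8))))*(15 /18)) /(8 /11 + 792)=-608256*sqrt(3) /109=-9665.42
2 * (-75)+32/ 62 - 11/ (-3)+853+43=69767/ 93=750.18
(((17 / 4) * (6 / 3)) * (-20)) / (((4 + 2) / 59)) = -5015 / 3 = -1671.67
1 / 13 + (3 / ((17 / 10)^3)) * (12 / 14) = 268391 / 447083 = 0.60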